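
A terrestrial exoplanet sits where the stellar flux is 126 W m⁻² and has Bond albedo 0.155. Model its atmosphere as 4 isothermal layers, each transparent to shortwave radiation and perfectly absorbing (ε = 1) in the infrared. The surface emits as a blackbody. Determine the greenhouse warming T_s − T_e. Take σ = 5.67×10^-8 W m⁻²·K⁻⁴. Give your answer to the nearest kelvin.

Top-of-atmosphere balance: σT_e⁴ = S(1−α)/4 = 26.62 W m⁻² → T_e = 147.2 K.
T_s = (N+1)^(1/4)·T_e = 220.1 K.
Warming: T_s − T_e = 72.91 K.

73 kelvin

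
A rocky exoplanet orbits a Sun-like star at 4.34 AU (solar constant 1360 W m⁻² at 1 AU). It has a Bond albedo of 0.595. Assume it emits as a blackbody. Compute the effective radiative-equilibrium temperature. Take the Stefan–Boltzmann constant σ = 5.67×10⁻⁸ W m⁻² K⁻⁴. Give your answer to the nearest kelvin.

107 kelvin

By the inverse-square law, S = 1360/4.34² = 72.20 W m⁻².
Absorbed flux (global mean): S(1−α)/4 = 72.20·0.405/4 = 7.311 W m⁻².
Balancing against σT⁴: T = (7.311/5.67×10⁻⁸)^(1/4) = 106.6 K.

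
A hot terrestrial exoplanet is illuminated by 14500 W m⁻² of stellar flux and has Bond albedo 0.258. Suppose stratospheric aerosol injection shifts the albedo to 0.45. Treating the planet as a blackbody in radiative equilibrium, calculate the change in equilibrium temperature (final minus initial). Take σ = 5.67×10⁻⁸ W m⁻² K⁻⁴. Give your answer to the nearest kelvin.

-34 kelvin

Initial: T₁ = [S(1−0.258)/(4σ)]^(1/4) = 466.7 K.
Final:   T₂ = [S(1−0.45)/(4σ)]^(1/4) = 433.0 K.
ΔT = T₂ − T₁ = -33.66 K.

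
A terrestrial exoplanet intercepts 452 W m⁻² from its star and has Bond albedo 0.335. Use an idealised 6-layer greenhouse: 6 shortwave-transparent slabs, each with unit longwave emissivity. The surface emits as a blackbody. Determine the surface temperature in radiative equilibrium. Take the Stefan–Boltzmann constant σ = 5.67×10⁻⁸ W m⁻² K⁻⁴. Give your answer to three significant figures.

OLR = S(1−α)/4 = 75.15 W m⁻²; the top layer radiates at T_e = 190.8 K.
For an N-layer opaque stack, T_s⁴ = (N+1)T_e⁴, hence T_s = (7)^(1/4)×190.8 K = 310.4 K.

310 kelvin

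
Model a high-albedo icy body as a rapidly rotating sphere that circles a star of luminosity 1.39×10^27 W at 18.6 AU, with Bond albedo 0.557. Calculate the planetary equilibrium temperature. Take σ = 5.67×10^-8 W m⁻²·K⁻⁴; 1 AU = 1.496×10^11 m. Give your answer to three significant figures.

Orbital distance: d = 18.6 AU = 2.783×10^12 m.
Spreading L over a sphere of radius d: S = 1.39×10^27/(4π·2.78×10^12²) = 14.29 W m⁻².
Absorbed flux (global mean): S(1−α)/4 = 14.29·0.443/4 = 1.582 W m⁻².
Set σT⁴ = 1.582 → T = (1.582/σ)^(1/4) = 72.68 K.

72.7 kelvin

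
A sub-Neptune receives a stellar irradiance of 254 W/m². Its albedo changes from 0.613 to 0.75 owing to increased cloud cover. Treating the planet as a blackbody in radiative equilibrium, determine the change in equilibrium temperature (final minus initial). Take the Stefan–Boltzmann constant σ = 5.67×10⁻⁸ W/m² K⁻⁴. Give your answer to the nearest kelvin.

With α = 0.613, T₁ = 144.3 K.
After:  T₂ = [254.0·0.25/(4σ)]^(1/4) = 129.4 K.
ΔT = T₂ − T₁ = -14.93 K.

-15 K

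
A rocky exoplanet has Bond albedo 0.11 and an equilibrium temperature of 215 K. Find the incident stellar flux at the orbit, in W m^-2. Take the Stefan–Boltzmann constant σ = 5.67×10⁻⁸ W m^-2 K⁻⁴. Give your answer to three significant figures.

545 W m^-2

Invert the energy balance for S: S = 4σT⁴/(1−α).
The emitted flux is σT⁴ = 121.2 W m^-2.
So S = 4×121.2/(1−0.11) = 544.5 W m^-2.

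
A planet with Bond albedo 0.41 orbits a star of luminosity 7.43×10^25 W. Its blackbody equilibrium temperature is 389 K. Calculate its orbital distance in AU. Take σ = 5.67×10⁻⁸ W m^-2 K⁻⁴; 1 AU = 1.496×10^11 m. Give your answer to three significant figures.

0.173 AU

Required flux: S = 4σT⁴/(1−α) = 8802 W m^-2.
From L = 4πd²S, d = √(7.43×10^25/(4π·8802)) = 2.592×10^10 m = 0.1732 AU.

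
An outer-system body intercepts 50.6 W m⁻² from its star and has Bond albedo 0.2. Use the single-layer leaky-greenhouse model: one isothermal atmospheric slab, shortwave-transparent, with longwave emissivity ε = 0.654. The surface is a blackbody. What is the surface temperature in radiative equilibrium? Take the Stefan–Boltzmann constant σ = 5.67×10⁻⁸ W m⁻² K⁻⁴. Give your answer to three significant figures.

Effective emission temperature (TOA balance): σT_e⁴ = S(1−α)/4 = 10.12 W m⁻² → T_e = 115.6 K.
Surface balance with a leaky layer gives σT_s⁴ = σT_e⁴·2/(2−ε), so T_s = T_e·[2/(2−0.654)]^(1/4) = 127.6 K.

128 K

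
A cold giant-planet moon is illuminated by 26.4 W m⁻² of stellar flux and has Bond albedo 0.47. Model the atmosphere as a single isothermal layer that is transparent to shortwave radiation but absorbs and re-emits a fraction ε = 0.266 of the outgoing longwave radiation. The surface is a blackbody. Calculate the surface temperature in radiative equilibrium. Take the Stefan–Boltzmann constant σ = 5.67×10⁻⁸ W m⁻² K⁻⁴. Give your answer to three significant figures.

91.8 K

Effective emission temperature (TOA balance): σT_e⁴ = S(1−α)/4 = 3.498 W m⁻² → T_e = 88.63 K.
For a single slab of emissivity ε, T_s⁴ = 2T_e⁴/(2−ε); thus T_s = 88.63·(1.153)^(1/4) = 91.84 K.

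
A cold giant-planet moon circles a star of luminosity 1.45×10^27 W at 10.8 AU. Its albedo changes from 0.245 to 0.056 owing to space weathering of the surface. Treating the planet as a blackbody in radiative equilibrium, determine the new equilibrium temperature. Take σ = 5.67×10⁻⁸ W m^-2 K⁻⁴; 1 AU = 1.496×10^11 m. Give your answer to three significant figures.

116 kelvin

d = 10.8 × 1.496×10^11 m = 1.616×10^12 m.
S = L/(4πd²) = 44.20 W m^-2.
T₂ = [S(1−α₂)/(4σ)]^(1/4) = [44.20·0.944/(4σ)]^(1/4) = 116.5 K.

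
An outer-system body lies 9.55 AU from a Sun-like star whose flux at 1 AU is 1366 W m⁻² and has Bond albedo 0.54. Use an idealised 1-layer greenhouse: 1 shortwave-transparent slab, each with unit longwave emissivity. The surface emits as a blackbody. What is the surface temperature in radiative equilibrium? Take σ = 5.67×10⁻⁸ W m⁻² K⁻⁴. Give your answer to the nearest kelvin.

88 K

By the inverse-square law, S = 1366/9.55² = 14.98 W m⁻².
Top-of-atmosphere balance: σT_e⁴ = S(1−α)/4 = 1.722 W m⁻² → T_e = 74.24 K.
For an N-layer opaque stack, T_s⁴ = (N+1)T_e⁴, hence T_s = (2)^(1/4)×74.24 K = 88.29 K.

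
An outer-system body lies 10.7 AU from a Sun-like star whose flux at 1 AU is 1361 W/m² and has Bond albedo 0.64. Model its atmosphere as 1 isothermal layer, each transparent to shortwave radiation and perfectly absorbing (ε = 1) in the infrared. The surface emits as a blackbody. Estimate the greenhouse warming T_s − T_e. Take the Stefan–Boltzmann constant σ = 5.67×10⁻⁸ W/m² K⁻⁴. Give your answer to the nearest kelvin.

12 kelvin

Flux at the orbit: S = 1361/(10.7)² = 11.89 W/m².
The effective emission temperature is T_e = [S(1−α)/(4σ)]^¼ = 65.91 K.
T_s = (N+1)^(1/4)·T_e = 78.38 K.
So the greenhouse effect raises the surface by 78.38 − 65.91 = 12.47 K.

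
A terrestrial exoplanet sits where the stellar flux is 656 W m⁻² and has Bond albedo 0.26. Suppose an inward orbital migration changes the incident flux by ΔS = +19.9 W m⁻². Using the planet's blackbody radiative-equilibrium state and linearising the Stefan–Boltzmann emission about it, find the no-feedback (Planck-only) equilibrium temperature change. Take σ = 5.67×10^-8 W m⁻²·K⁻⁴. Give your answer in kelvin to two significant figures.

Reference equilibrium: T_e = [S(1−α)/(4σ)]^(1/4) = 215.1 K.
ΔF = Δ[S(1−α)]/4 = (1−0.26)·+19.9/4 = 3.681 W m⁻².
Linearising σT⁴ gives d(σT⁴)/dT = 4σT_e³ = 2.257 W m⁻² per K.
So ΔT₀ = 3.681/2.257 = 1.63 K.

1.6 kelvin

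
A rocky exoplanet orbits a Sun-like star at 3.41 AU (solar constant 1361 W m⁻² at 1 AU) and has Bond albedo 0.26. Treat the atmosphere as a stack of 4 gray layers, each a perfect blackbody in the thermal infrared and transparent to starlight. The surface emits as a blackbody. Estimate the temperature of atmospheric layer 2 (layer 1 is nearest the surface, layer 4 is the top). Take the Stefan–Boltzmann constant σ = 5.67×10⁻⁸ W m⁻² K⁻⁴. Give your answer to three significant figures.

By the inverse-square law, S = 1361/3.41² = 117.0 W m⁻².
OLR = S(1−α)/4 = 21.65 W m⁻²; the top layer radiates at T_e = 139.8 K.
In the N-layer model, layer k (counted from the surface) has T_k = (N+1−k)^(1/4)·T_e.
With k = 2: T_2 = (4+1−2)^¼·139.8 K = 184.0 K.

184 kelvin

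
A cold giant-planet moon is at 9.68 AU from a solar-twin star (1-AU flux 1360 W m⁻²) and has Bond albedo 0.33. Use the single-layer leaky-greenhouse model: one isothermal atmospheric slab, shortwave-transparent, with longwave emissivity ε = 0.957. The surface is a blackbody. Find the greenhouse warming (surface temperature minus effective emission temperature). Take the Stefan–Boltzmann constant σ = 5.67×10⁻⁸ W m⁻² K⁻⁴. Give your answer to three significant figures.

Irradiance scales as 1/d², so S = 1360 W m⁻² × (1/9.68)² = 14.51 W m⁻².
The planet radiates to space at T_e = [S(1−α)/(4σ)]^(1/4) = 80.92 K.
For a single slab of emissivity ε, T_s⁴ = 2T_e⁴/(2−ε); thus T_s = 80.92·(1.918)^(1/4) = 95.22 K.
T_s − T_e = 95.22 − 80.92 = 14.30 K.

14.3 K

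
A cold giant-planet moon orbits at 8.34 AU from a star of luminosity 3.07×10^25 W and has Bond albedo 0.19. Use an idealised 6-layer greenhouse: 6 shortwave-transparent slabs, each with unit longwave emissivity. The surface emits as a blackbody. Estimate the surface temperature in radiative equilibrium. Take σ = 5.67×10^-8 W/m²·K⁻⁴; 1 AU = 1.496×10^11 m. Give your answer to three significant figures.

d = 8.34 × 1.496×10^11 m = 1.248×10^12 m.
Spreading L over a sphere of radius d: S = 3.07×10^25/(4π·1.25×10^12²) = 1.569 W/m².
Top-of-atmosphere balance: σT_e⁴ = S(1−α)/4 = 0.3178 W/m² → T_e = 48.66 K.
Layer-by-layer balance gives σT_s⁴ = (N+1)σT_e⁴, so T_s = 7^¼·48.66 = 79.14 K.

79.1 kelvin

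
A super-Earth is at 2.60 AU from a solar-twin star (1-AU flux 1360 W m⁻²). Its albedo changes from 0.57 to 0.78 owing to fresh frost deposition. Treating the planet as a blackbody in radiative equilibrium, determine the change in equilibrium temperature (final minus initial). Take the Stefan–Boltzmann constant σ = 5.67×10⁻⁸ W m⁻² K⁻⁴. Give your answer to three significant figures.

Irradiance scales as 1/d², so S = 1360 W m⁻² × (1/2.60)² = 201.2 W m⁻².
Before: T₁ = [201.2·0.43/(4σ)]^(1/4) = 139.8 K.
With α = 0.78, T₂ = 118.2 K.
ΔT = T₂ − T₁ = -21.56 K.

-21.6 K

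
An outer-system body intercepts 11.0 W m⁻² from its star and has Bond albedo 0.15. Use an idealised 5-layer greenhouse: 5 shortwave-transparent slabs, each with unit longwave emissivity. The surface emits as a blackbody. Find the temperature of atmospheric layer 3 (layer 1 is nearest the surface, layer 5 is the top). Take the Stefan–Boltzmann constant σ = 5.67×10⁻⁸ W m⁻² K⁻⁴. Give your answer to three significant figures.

Top-of-atmosphere balance: σT_e⁴ = S(1−α)/4 = 2.337 W m⁻² → T_e = 80.13 K.
Each opaque layer satisfies 2T_j⁴ = T_{j−1}⁴ + T_{j+1}⁴, giving T_k⁴ = (N+1−k)T_e⁴.
T_3 = (3)^(1/4)·80.13 = 105.5 K.

105 kelvin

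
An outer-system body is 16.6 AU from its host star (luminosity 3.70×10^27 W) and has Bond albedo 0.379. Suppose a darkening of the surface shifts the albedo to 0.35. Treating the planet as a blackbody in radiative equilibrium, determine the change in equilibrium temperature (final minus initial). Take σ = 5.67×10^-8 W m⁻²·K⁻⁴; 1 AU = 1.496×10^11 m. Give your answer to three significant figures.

d = 16.6 × 1.496×10^11 m = 2.483×10^12 m.
S = L/(4πd²) = 47.74 W m⁻².
Initial: T₁ = [S(1−0.379)/(4σ)]^(1/4) = 106.9 K.
With α = 0.35, T₂ = 108.2 K.
ΔT = T₂ − T₁ = 1.227 K.

1.23 kelvin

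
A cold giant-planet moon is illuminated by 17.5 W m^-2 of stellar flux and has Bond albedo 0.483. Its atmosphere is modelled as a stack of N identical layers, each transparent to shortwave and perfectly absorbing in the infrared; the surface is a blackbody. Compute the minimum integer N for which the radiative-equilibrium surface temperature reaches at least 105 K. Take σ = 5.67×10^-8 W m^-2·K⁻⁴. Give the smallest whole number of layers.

3

OLR = S(1−α)/4 = 2.262 W m^-2; the top layer radiates at T_e = 79.47 K.
Since T_s⁴ = (N+1)T_e⁴, we need N ≥ (T_s/T_e)⁴ − 1 = 2.047.
Rounding up, N = 3.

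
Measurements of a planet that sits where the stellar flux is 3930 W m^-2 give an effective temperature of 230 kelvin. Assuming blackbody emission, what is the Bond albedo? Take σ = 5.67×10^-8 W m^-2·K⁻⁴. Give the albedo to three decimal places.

0.839

Rearranging the radiative balance, α = 1 − 4σT⁴/S.
4σT⁴ = 4·5.67×10⁻⁸·(230)⁴ = 634.7 W m^-2.
1−α = 634.7/3930 = 0.1615, so α = 0.8385.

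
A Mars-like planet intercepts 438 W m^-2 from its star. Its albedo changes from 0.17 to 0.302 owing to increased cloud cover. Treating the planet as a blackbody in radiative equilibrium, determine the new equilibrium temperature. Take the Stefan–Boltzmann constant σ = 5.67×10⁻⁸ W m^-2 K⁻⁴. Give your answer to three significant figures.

New equilibrium: T₂ = [(1−0.302)·438.0/(4σ)]^(1/4) = 191.6 K.

192 kelvin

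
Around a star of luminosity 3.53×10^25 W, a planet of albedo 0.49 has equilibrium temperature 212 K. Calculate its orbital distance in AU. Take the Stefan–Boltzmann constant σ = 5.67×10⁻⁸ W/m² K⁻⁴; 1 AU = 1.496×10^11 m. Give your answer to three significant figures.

0.374 AU

Energy balance gives S = 4σT⁴/(1−α) = 898.3 W/m².
From L = 4πd²S, d = √(3.53×10^25/(4π·898.3)) = 5.592×10^10 m = 0.3738 AU.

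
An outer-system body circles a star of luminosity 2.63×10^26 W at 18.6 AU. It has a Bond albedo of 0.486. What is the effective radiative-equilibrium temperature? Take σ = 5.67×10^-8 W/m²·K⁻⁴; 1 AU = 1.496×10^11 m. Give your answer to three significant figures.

d = 18.6 × 1.496×10^11 m = 2.783×10^12 m.
Spreading L over a sphere of radius d: S = 2.63×10^26/(4π·2.78×10^12²) = 2.703 W/m².
The planet absorbs (1−α)S over its disc πR² and re-emits over 4πR², so the mean absorbed flux is (1−0.486)·2.703/4 = 0.3473 W/m².
In equilibrium σT⁴ equals this, so T = 49.75 K.

49.8 K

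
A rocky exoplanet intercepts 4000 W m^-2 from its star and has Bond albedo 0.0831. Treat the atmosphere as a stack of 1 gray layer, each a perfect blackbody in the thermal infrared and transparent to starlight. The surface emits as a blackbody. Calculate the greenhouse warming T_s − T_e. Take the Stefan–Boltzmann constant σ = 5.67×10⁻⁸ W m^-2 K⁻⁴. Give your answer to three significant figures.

The effective emission temperature is T_e = [S(1−α)/(4σ)]^¼ = 356.6 K.
Surface: T_s = (2)^¼·T_e = 424.1 K.
So the greenhouse effect raises the surface by 424.1 − 356.6 = 67.47 K.

67.5 K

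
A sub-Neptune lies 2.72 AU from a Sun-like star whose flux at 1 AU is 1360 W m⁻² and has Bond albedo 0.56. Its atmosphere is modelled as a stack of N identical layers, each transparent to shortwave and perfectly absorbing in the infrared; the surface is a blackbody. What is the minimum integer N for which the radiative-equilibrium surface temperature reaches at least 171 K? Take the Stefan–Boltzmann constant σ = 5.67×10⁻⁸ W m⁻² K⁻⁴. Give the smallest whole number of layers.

Flux at the orbit: S = 1360/(2.72)² = 183.8 W m⁻².
The effective emission temperature is T_e = [S(1−α)/(4σ)]^¼ = 137.4 K.
Need (N+1)T_e⁴ ≥ T_s⁴, i.e. N+1 ≥ (171/137.4)⁴ = 2.398.
So N ≥ 1.398; the smallest integer is N = 2.

2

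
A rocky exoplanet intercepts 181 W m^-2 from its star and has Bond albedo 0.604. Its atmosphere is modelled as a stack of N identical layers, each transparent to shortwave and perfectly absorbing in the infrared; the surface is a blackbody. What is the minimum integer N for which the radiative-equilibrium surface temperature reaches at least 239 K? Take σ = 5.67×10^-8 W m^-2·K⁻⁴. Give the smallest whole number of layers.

OLR = S(1−α)/4 = 17.92 W m^-2; the top layer radiates at T_e = 133.3 K.
T_s = (N+1)^(1/4)·T_e ≥ 239 K requires N+1 ≥ (T_s/T_e)⁴ = (239/133.3)⁴ = 10.324.
The minimum whole number is N = 10.

10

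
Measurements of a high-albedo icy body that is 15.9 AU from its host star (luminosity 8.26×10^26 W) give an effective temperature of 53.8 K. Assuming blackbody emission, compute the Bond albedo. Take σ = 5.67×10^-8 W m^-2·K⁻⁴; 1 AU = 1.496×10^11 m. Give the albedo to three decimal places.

0.836

Orbital distance: d = 15.9 AU = 2.379×10^12 m.
Spreading L over a sphere of radius d: S = 8.26×10^26/(4π·2.38×10^12²) = 11.62 W m^-2.
Energy balance: S(1−α)/4 = σT⁴, so 1−α = 4σT⁴/S.
4σT⁴ = 4·5.67×10⁻⁸·(53.8)⁴ = 1.900 W m^-2.
1−α = 1.900/11.62 = 0.1636, so α = 0.8364.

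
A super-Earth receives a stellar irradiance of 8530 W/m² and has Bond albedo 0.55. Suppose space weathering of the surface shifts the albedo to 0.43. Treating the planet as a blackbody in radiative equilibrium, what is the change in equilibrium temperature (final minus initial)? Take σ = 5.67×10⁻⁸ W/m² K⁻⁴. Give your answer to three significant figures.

With α = 0.55, T₁ = 360.7 K.
With α = 0.43, T₂ = 382.6 K.
ΔT = T₂ − T₁ = 21.96 K.

22.0 K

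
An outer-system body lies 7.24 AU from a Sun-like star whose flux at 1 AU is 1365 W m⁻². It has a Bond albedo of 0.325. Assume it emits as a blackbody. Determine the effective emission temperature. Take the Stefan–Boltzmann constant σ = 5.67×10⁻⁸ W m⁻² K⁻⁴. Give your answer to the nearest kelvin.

Flux at the orbit: S = 1365/(7.24)² = 26.04 W m⁻².
The planet absorbs (1−α)S over its disc πR² and re-emits over 4πR², so the mean absorbed flux is (1−0.325)·26.04/4 = 4.394 W m⁻².
Set σT⁴ = 4.394 → T = (4.394/σ)^(1/4) = 93.83 K.

94 K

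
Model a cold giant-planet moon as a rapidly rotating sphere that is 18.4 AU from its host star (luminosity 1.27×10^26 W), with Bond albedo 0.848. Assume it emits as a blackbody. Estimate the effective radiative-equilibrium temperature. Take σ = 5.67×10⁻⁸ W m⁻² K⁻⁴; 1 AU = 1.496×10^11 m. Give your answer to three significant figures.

30.7 K

Orbital distance: d = 18.4 AU = 2.753×10^12 m.
Spreading L over a sphere of radius d: S = 1.27×10^26/(4π·2.75×10^12²) = 1.334 W m⁻².
Absorbed flux (global mean): S(1−α)/4 = 1.334·0.152/4 = 0.05068 W m⁻².
In equilibrium σT⁴ equals this, so T = 30.75 K.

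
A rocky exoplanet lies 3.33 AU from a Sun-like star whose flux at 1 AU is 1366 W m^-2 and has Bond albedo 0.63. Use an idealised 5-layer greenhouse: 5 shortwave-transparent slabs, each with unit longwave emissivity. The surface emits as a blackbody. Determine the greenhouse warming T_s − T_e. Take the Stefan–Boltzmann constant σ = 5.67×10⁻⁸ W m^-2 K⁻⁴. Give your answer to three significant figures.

67.3 kelvin

Irradiance scales as 1/d², so S = 1366 W m^-2 × (1/3.33)² = 123.2 W m^-2.
OLR = S(1−α)/4 = 11.39 W m^-2; the top layer radiates at T_e = 119.1 K.
Surface: T_s = (6)^¼·T_e = 186.3 K.
So the greenhouse effect raises the surface by 186.3 − 119.1 = 67.28 K.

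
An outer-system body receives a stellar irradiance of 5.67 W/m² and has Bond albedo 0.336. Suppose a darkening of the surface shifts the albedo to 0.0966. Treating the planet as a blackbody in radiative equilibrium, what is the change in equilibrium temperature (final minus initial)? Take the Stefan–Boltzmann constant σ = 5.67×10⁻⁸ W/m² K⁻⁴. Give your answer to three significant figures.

5.11 K

Before: T₁ = [5.670·0.664/(4σ)]^(1/4) = 63.83 K.
After:  T₂ = [5.670·0.903/(4σ)]^(1/4) = 68.94 K.
ΔT = T₂ − T₁ = 5.107 K.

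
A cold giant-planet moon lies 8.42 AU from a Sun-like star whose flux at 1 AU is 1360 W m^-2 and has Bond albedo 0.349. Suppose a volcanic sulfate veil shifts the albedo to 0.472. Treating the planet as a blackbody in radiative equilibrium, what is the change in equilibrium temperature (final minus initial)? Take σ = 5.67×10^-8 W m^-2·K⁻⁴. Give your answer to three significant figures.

By the inverse-square law, S = 1360/8.42² = 19.18 W m^-2.
Initial: T₁ = [S(1−0.349)/(4σ)]^(1/4) = 86.14 K.
Final:   T₂ = [S(1−0.472)/(4σ)]^(1/4) = 81.75 K.
ΔT = T₂ − T₁ = -4.394 K.

-4.39 K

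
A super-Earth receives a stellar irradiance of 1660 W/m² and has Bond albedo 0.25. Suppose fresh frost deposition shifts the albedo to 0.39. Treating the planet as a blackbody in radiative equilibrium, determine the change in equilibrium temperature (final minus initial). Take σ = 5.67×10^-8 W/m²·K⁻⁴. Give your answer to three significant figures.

-13.7 K

Before: T₁ = [1660·0.75/(4σ)]^(1/4) = 272.2 K.
Final:   T₂ = [S(1−0.39)/(4σ)]^(1/4) = 258.5 K.
Change: 258.5 − 272.2 = -13.70 K.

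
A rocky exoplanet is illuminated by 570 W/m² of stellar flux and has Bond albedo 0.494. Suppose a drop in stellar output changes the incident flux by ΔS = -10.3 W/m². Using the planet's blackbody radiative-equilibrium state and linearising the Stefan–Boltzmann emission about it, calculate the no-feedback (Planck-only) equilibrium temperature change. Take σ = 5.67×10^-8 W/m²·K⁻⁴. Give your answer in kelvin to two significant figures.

The baseline emission temperature is T_e = 188.8 K.
TOA radiative forcing: ΔF = (1−α)ΔS/4 = 0.506·(-10.3)/4 = -1.303 W/m².
Planck response: λ_P = 4σT_e³ = 4·5.67×10⁻⁸·(188.8)³ = 1.527 W/m²/K.
Hence the no-feedback warming is ΔF/(4σT_e³) = -0.853 K.

-0.85 K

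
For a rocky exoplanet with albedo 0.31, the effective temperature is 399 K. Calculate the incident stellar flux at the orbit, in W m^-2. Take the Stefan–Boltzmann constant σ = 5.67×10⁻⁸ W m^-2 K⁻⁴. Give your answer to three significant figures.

8330 W m^-2

Invert the energy balance for S: S = 4σT⁴/(1−α).
σT⁴ = 5.67×10⁻⁸·(399)⁴ = 1437 W m^-2.
S = 4·1437/0.69 = 8331 W m^-2.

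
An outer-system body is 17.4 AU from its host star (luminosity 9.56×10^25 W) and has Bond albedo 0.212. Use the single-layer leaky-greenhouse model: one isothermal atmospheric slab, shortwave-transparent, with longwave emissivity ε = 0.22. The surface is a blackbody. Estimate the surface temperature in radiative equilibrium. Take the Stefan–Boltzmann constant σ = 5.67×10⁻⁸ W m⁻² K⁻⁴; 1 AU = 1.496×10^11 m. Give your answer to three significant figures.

d = 17.4 × 1.496×10^11 m = 2.603×10^12 m.
Spreading L over a sphere of radius d: S = 9.56×10^25/(4π·2.60×10^12²) = 1.123 W m⁻².
At the top of the atmosphere, σT_e⁴ = S(1−α)/4 = 0.2212 W m⁻², giving T_e = 44.44 K.
Surface balance with a leaky layer gives σT_s⁴ = σT_e⁴·2/(2−ε), so T_s = T_e·[2/(2−0.22)]^(1/4) = 45.76 K.

45.8 kelvin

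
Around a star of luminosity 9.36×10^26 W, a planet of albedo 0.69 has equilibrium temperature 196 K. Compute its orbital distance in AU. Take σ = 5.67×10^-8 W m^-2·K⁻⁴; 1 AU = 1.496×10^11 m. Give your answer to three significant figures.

1.76 AU

Required flux: S = 4σT⁴/(1−α) = 1080 W m^-2.
From L = 4πd²S, d = √(9.36×10^26/(4π·1080)) = 2.627×10^11 m = 1.756 AU.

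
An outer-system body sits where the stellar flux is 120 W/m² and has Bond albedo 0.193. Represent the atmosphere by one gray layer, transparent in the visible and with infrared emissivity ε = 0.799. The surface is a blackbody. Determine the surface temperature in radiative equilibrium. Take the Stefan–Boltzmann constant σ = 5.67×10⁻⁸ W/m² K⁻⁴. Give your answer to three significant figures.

163 K

The planet radiates to space at T_e = [S(1−α)/(4σ)]^(1/4) = 143.7 K.
For a single slab of emissivity ε, T_s⁴ = 2T_e⁴/(2−ε); thus T_s = 143.7·(1.665)^(1/4) = 163.3 K.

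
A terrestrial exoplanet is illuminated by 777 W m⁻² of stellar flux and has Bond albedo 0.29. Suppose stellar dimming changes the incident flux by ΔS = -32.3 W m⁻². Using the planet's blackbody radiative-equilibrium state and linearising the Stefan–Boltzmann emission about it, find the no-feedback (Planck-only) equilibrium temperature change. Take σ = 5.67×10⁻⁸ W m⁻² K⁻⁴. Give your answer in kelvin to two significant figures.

Reference equilibrium: T_e = [S(1−α)/(4σ)]^(1/4) = 222.1 K.
ΔF = Δ[S(1−α)]/4 = (1−0.29)·-32.3/4 = -5.733 W m⁻².
Planck response: λ_P = 4σT_e³ = 4·5.67×10⁻⁸·(222.1)³ = 2.484 W m⁻²/K.
ΔT₀ = ΔF/λ_P = -5.733/2.484 = -2.31 K.

-2.3 kelvin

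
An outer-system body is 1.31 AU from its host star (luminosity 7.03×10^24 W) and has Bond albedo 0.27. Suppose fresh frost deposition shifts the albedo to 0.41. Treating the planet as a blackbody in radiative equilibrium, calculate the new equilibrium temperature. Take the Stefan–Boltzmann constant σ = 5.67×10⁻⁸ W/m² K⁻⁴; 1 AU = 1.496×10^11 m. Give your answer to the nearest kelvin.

78 kelvin

Orbital distance: d = 1.31 AU = 1.960×10^11 m.
Flux at the orbit: S = L/(4πd²) = 7.03×10^24/(4π·(1.96×10^11)²) = 14.57 W/m².
New equilibrium: T₂ = [(1−0.41)·14.57/(4σ)]^(1/4) = 78.46 K.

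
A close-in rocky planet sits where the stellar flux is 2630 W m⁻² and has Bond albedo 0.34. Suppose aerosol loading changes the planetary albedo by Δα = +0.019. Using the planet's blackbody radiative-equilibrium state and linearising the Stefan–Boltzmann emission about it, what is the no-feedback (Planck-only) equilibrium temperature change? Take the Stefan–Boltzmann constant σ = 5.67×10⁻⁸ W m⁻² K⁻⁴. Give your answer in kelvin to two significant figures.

Reference equilibrium: T_e = [S(1−α)/(4σ)]^(1/4) = 295.8 K.
TOA radiative forcing: ΔF = −S·Δα/4 = −2630·(+0.019)/4 = -12.49 W m⁻².
Planck response: λ_P = 4σT_e³ = 4·5.67×10⁻⁸·(295.8)³ = 5.869 W m⁻²/K.
ΔT₀ = ΔF/λ_P = -12.49/5.869 = -2.13 K.

-2.1 kelvin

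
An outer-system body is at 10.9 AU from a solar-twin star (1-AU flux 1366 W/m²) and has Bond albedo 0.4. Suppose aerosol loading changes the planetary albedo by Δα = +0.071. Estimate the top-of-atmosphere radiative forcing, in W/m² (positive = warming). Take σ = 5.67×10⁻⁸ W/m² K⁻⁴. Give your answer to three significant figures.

-0.204 W/m²

Irradiance scales as 1/d², so S = 1366 W/m² × (1/10.9)² = 11.50 W/m².
The change in absorbed flux is Δ[S(1−α)/4] = −SΔα/4 = -0.2041 W/m².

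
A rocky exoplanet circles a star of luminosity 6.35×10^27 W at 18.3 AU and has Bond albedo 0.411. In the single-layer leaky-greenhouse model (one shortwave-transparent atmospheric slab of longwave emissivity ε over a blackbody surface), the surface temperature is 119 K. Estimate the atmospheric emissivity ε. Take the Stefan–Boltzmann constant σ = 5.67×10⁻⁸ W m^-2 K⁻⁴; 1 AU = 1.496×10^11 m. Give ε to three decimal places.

0.254

d = 18.3 × 1.496×10^11 m = 2.738×10^12 m.
Spreading L over a sphere of radius d: S = 6.35×10^27/(4π·2.74×10^12²) = 67.42 W m^-2.
First, T_e = [67.42·(1−0.411)/(4σ)]^(1/4) = 115.0 K.
Inverting T_s⁴ = 2T_e⁴/(2−ε): (T_e/T_s)⁴ = 0.8731, so ε = 2(1 − 0.8731) = 0.2537.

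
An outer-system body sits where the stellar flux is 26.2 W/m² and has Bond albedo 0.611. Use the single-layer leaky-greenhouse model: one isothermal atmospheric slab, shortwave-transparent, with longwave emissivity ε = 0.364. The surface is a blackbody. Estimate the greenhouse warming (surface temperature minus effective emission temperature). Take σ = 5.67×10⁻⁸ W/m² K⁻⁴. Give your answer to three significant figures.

4.22 kelvin

At the top of the atmosphere, σT_e⁴ = S(1−α)/4 = 2.548 W/m², giving T_e = 81.88 K.
Surface balance with a leaky layer gives σT_s⁴ = σT_e⁴·2/(2−ε), so T_s = T_e·[2/(2−0.364)]^(1/4) = 86.09 K.
Greenhouse warming: T_s − T_e = 4.217 K.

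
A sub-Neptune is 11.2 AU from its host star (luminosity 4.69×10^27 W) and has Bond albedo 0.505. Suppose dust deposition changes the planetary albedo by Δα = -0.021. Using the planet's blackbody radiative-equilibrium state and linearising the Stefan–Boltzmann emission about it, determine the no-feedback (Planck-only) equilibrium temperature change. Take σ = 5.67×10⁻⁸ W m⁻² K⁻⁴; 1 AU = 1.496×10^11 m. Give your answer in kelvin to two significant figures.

1.4 K

d = 11.2 × 1.496×10^11 m = 1.676×10^12 m.
Flux at the orbit: S = L/(4πd²) = 4.69×10^27/(4π·(1.68×10^12)²) = 132.9 W m⁻².
Reference equilibrium: T_e = [S(1−α)/(4σ)]^(1/4) = 130.5 K.
ΔF = −(S/4)Δα = −(132.9/4)×(-0.021) = 0.6979 W m⁻².
Planck response: λ_P = 4σT_e³ = 4·5.67×10⁻⁸·(130.5)³ = 0.5042 W m⁻²/K.
So ΔT₀ = 0.6979/0.5042 = 1.38 K.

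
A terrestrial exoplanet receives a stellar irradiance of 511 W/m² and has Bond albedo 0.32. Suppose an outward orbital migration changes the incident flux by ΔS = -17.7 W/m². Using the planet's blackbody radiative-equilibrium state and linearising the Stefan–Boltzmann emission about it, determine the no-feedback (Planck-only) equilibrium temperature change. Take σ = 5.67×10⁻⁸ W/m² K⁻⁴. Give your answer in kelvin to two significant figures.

-1.7 K

Unperturbed T_e = [511.0·(1−0.32)/(4σ)]^¼ = 197.8 K.
TOA radiative forcing: ΔF = (1−α)ΔS/4 = 0.68·(-17.7)/4 = -3.009 W/m².
Linearising σT⁴ gives d(σT⁴)/dT = 4σT_e³ = 1.756 W/m² per K.
ΔT₀ = ΔF/λ_P = -3.009/1.756 = -1.71 K.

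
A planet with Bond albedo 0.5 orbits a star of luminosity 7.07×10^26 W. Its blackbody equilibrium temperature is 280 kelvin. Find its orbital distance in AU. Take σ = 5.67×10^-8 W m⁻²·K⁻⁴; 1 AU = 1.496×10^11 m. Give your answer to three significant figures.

The flux needed for this T is 4σT⁴/(1−0.5) = 2788 W m⁻².
Then d = [L/(4πS)]^(1/2) = 1.421×10^11 m, i.e. 0.9496 AU.

0.950 AU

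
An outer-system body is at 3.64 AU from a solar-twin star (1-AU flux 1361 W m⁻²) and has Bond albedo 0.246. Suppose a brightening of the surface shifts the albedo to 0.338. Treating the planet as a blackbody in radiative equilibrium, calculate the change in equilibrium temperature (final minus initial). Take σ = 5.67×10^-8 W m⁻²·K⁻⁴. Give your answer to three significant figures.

Irradiance scales as 1/d², so S = 1361 W m⁻² × (1/3.64)² = 102.7 W m⁻².
Initial: T₁ = [S(1−0.246)/(4σ)]^(1/4) = 135.9 K.
Final:   T₂ = [S(1−0.338)/(4σ)]^(1/4) = 131.6 K.
ΔT = T₂ − T₁ = -4.351 K.

-4.35 kelvin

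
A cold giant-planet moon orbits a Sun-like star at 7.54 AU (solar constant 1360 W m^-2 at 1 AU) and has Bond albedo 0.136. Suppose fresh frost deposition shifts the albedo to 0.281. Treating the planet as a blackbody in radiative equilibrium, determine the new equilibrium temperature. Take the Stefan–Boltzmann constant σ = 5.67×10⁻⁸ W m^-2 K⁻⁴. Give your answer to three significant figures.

Irradiance scales as 1/d², so S = 1360 W m^-2 × (1/7.54)² = 23.92 W m^-2.
T₂ = [S(1−α₂)/(4σ)]^(1/4) = [23.92·0.719/(4σ)]^(1/4) = 93.32 K.

93.3 K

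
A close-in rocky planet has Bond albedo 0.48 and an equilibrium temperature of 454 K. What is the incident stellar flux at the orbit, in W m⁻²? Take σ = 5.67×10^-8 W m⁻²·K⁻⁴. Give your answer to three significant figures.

18500 W m⁻²

Invert the energy balance for S: S = 4σT⁴/(1−α).
σT⁴ = 5.67×10⁻⁸·(454)⁴ = 2409 W m⁻².
So S = 4×2409/(1−0.48) = 18530 W m⁻².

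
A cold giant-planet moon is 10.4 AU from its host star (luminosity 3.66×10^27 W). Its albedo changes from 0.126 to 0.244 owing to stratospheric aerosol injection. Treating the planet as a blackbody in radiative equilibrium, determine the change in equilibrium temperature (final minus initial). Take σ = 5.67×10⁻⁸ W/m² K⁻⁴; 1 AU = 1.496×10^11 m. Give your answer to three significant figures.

-5.23 K

Orbital distance: d = 10.4 AU = 1.556×10^12 m.
Spreading L over a sphere of radius d: S = 3.66×10^27/(4π·1.56×10^12²) = 120.3 W/m².
With α = 0.126, T₁ = 146.7 K.
After:  T₂ = [120.3·0.756/(4σ)]^(1/4) = 141.5 K.
Change: 141.5 − 146.7 = -5.225 K.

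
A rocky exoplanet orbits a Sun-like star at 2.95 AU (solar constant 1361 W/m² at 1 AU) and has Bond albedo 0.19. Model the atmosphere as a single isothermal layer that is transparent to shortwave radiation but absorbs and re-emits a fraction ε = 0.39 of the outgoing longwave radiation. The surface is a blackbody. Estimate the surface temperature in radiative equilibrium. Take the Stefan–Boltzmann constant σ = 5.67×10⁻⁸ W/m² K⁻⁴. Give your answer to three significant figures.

162 kelvin

Flux at the orbit: S = 1361/(2.95)² = 156.4 W/m².
Effective emission temperature (TOA balance): σT_e⁴ = S(1−α)/4 = 31.67 W/m² → T_e = 153.7 K.
The surface balance (absorbed SW + ε·downward IR = σT_s⁴) with T_a⁴ = T_s⁴/2 reduces to T_s = T_e·[2/(2−ε)]^¼ = 162.3 K.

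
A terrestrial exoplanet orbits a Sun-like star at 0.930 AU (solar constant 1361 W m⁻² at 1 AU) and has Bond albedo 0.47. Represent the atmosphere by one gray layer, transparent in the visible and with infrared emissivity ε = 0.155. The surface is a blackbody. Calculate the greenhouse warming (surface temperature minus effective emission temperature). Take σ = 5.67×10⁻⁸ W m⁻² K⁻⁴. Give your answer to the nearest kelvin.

5 K

By the inverse-square law, S = 1361/0.930² = 1574 W m⁻².
At the top of the atmosphere, σT_e⁴ = S(1−α)/4 = 208.5 W m⁻², giving T_e = 246.3 K.
For a single slab of emissivity ε, T_s⁴ = 2T_e⁴/(2−ε); thus T_s = 246.3·(1.084)^(1/4) = 251.3 K.
T_s − T_e = 251.3 − 246.3 = 5.017 K.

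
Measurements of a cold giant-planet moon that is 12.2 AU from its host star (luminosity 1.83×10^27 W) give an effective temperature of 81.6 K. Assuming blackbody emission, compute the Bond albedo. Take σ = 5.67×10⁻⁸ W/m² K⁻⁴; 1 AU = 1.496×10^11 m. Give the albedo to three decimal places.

0.770

d = 12.2 × 1.496×10^11 m = 1.825×10^12 m.
S = L/(4πd²) = 43.72 W/m².
Energy balance: S(1−α)/4 = σT⁴, so 1−α = 4σT⁴/S.
4σT⁴ = 4·5.67×10⁻⁸·(81.6)⁴ = 10.06 W/m².
Hence α = 1 − 10.06/43.72 = 0.7700.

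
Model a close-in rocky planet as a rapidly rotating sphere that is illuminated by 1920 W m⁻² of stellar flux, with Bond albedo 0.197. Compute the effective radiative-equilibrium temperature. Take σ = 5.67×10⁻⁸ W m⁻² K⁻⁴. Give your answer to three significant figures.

Absorbed flux (global mean): S(1−α)/4 = 1920·0.803/4 = 385.4 W m⁻².
Balancing against σT⁴: T = (385.4/5.67×10⁻⁸)^(1/4) = 287.1 K.

287 K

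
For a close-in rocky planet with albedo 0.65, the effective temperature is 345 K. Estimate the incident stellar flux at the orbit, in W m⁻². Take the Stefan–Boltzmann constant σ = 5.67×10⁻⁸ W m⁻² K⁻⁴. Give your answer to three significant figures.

Invert the energy balance for S: S = 4σT⁴/(1−α).
The emitted flux is σT⁴ = 803.3 W m⁻².
So S = 4×803.3/(1−0.65) = 9180 W m⁻².

9180 W m⁻²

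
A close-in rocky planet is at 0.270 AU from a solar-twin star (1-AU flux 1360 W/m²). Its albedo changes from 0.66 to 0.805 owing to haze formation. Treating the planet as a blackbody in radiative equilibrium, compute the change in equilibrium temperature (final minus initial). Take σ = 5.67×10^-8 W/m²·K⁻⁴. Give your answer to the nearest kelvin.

-53 kelvin

Flux at the orbit: S = 1360/(0.270)² = 18660 W/m².
Before: T₁ = [18660·0.34/(4σ)]^(1/4) = 408.9 K.
Final:   T₂ = [S(1−0.805)/(4σ)]^(1/4) = 355.9 K.
ΔT = T₂ − T₁ = -53.06 K.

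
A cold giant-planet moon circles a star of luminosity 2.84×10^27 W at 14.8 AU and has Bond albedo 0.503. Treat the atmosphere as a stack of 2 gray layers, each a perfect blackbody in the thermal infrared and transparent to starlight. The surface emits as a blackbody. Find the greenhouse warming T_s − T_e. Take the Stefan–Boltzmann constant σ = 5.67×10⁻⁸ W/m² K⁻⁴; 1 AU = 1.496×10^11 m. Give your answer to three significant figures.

d = 14.8 × 1.496×10^11 m = 2.214×10^12 m.
Flux at the orbit: S = L/(4πd²) = 2.84×10^27/(4π·(2.21×10^12)²) = 46.10 W/m².
The effective emission temperature is T_e = [S(1−α)/(4σ)]^¼ = 100.3 K.
T_s = (N+1)^(1/4)·T_e = 131.9 K.
So the greenhouse effect raises the surface by 131.9 − 100.3 = 31.69 K.

31.7 K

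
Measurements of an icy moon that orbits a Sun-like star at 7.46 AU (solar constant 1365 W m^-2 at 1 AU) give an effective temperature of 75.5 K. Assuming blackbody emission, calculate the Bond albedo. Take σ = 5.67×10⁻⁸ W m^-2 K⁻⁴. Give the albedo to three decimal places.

Irradiance scales as 1/d², so S = 1365 W m^-2 × (1/7.46)² = 24.53 W m^-2.
From σT⁴ = S(1−α)/4 we invert for α: 1−α = 4σT⁴/S.
4σT⁴ = 4·5.67×10⁻⁸·(75.5)⁴ = 7.369 W m^-2.
1−α = 7.369/24.53 = 0.3005, so α = 0.6995.

0.700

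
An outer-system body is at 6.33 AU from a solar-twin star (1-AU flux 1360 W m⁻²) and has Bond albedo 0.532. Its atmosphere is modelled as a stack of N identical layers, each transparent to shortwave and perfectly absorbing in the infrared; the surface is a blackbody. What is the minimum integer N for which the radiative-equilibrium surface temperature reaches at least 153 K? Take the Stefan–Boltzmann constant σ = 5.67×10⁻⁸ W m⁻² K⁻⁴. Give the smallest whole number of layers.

7

Flux at the orbit: S = 1360/(6.33)² = 33.94 W m⁻².
The effective emission temperature is T_e = [S(1−α)/(4σ)]^¼ = 91.48 K.
Since T_s⁴ = (N+1)T_e⁴, we need N ≥ (T_s/T_e)⁴ − 1 = 6.824.
So N ≥ 6.824; the smallest integer is N = 7.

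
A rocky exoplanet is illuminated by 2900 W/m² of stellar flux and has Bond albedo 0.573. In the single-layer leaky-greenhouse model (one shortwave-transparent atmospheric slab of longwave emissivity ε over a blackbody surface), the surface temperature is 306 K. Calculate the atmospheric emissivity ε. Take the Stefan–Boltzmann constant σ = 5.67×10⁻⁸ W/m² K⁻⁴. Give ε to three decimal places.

0.755

First, T_e = [2900·(1−0.573)/(4σ)]^(1/4) = 271.8 K.
Inverting T_s⁴ = 2T_e⁴/(2−ε): (T_e/T_s)⁴ = 0.6227, so ε = 2(1 − 0.6227) = 0.7545.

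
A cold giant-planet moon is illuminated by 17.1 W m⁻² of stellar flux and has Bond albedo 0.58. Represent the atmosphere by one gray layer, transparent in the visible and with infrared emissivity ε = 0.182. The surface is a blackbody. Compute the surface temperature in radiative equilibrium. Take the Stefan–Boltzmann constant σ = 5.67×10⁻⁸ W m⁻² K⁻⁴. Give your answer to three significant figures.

76.8 K

The planet radiates to space at T_e = [S(1−α)/(4σ)]^(1/4) = 75.02 K.
The surface balance (absorbed SW + ε·downward IR = σT_s⁴) with T_a⁴ = T_s⁴/2 reduces to T_s = T_e·[2/(2−ε)]^¼ = 76.83 K.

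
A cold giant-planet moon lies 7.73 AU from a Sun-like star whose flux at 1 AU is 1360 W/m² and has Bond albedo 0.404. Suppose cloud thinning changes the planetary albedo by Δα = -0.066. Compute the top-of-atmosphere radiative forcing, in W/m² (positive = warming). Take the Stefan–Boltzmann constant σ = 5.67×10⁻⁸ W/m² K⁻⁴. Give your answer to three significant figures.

0.376 W/m²

Irradiance scales as 1/d², so S = 1360 W/m² × (1/7.73)² = 22.76 W/m².
ΔF = −(S/4)Δα = −(22.76/4)×(-0.066) = 0.3755 W/m².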